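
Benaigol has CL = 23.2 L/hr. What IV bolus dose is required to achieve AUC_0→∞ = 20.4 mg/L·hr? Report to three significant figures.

Dose = 473 mg

Dose_iv = CL × AUC_0→∞
     = 23.2 × 20.4 = 473.28 mg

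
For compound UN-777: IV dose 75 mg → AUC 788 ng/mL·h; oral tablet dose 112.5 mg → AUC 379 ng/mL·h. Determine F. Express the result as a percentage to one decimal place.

F = 32.1%

F = (AUC_ev / D_ev) / (AUC_iv / D_iv)
  = (379/112.5) / (788/75)
  = 3.36889 / 10.5067 = 0.3206
  = 32.06%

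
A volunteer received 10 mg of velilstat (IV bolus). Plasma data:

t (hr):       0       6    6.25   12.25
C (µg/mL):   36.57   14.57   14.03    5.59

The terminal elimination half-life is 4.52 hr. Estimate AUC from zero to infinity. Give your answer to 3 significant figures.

Trapezoidal AUC_0→12.25:
  [0→6]: (36.57+14.57)/2 × 6 = 153.42
  [6→6.25]: (14.57+14.03)/2 × 0.25 = 3.575
  [6.25→12.25]: (14.03+5.59)/2 × 6 = 58.86
  Sum = 215.855 µg/mL·hr
k_e = ln2 / t½ = 0.693147 / 4.52 = 0.1534 hr^-1
Extrapolated tail: C_last / k_e = 5.59 / 0.1534 = 36.441
AUC_0→∞ = 215.855 + 36.441 = 252.296 µg/mL·hr

AUC = 252 µg/mL·hr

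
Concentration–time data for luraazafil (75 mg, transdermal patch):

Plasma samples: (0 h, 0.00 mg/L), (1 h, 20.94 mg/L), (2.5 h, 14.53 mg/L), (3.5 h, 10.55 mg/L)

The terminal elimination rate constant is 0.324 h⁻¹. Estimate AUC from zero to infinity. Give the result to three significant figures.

Trapezoidal AUC_0→3.5:
  [0→1]: (0.00+20.94)/2 × 1 = 10.47
  [1→2.5]: (20.94+14.53)/2 × 1.5 = 26.6025
  [2.5→3.5]: (14.53+10.55)/2 × 1 = 12.54
  Sum = 49.6125 mg/L·h
Extrapolated tail: C_last / k_e = 10.55 / 0.324 = 32.562
AUC_0→∞ = 49.6125 + 32.562 = 82.1745 mg/L·h

AUC = 82.2 mg/L·h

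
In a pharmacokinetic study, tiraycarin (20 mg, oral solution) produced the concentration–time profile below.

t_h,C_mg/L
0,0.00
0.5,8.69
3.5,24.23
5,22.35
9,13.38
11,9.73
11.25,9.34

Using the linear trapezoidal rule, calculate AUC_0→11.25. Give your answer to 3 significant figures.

Trapezoidal AUC_0→11.25:
  [0→0.5]: (0.00+8.69)/2 × 0.5 = 2.1725
  [0.5→3.5]: (8.69+24.23)/2 × 3 = 49.38
  [3.5→5]: (24.23+22.35)/2 × 1.5 = 34.935
  [5→9]: (22.35+13.38)/2 × 4 = 71.46
  [9→11]: (13.38+9.73)/2 × 2 = 23.11
  [11→11.25]: (9.73+9.34)/2 × 0.25 = 2.38375
  Sum = 183.44125 mg/L·h

AUC = 183 mg/L·h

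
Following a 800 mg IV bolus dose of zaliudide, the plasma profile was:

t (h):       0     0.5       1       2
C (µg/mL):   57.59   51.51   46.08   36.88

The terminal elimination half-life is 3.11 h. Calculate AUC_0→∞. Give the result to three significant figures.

Trapezoidal AUC_0→2:
  [0→0.5]: (57.59+51.51)/2 × 0.5 = 27.275
  [0.5→1]: (51.51+46.08)/2 × 0.5 = 24.3975
  [1→2]: (46.08+36.88)/2 × 1 = 41.48
  Sum = 93.1525 µg/mL·h
k_e = ln2 / t½ = 0.693147 / 3.11 = 0.2229 h^-1
Extrapolated tail: C_last / k_e = 36.88 / 0.2229 = 165.455
AUC_0→∞ = 93.1525 + 165.455 = 258.6075 µg/mL·h

AUC = 259 µg/mL·h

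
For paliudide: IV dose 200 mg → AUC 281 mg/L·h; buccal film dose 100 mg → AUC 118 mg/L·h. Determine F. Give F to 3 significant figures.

F = 0.840

F = (AUC_ev / D_ev) / (AUC_iv / D_iv)
  = (118/100) / (281/200)
  = 1.18 / 1.405 = 0.8399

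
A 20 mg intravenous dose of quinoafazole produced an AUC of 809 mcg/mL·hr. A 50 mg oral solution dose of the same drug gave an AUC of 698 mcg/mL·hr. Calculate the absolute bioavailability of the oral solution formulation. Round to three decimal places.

F = 0.345

F = (AUC_ev / D_ev) / (AUC_iv / D_iv)
  = (698/50) / (809/20)
  = 13.96 / 40.45 = 0.3451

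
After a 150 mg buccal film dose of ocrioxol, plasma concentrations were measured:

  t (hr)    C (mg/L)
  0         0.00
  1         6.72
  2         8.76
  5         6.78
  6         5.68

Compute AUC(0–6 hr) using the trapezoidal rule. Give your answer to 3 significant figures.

AUC = 40.6 mg/L·hr

Trapezoidal AUC_0→6:
  [0→1]: (0.00+6.72)/2 × 1 = 3.36
  [1→2]: (6.72+8.76)/2 × 1 = 7.74
  [2→5]: (8.76+6.78)/2 × 3 = 23.31
  [5→6]: (6.78+5.68)/2 × 1 = 6.23
  Sum = 40.64 mg/L·hr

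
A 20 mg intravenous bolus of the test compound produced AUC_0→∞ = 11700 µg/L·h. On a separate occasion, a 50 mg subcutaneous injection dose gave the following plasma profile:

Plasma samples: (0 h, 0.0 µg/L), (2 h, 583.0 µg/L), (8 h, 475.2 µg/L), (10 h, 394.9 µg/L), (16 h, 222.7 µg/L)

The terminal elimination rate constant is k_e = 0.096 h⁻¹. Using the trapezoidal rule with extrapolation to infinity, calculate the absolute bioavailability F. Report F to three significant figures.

Trapezoidal AUC_0→16 (subcutaneous injection):
  [0→2]: (0.0+583.0)/2 × 2 = 583.0
  [2→8]: (583.0+475.2)/2 × 6 = 3174.6
  [8→10]: (475.2+394.9)/2 × 2 = 870.1
  [10→16]: (394.9+222.7)/2 × 6 = 1852.8
  Sum = 6480.5 µg/L·h
Tail: C_last/k_e = 222.7/0.096 = 2319.792
AUC_0→∞ (subcutaneous injection) = 6480.5 + 2319.792 = 8800.292 µg/L·h
F = (AUC_ev/D_ev)/(AUC_iv/D_iv) = (8800.292/50)/(11700/20) = 176.00584/585 = 0.3009

F = 0.301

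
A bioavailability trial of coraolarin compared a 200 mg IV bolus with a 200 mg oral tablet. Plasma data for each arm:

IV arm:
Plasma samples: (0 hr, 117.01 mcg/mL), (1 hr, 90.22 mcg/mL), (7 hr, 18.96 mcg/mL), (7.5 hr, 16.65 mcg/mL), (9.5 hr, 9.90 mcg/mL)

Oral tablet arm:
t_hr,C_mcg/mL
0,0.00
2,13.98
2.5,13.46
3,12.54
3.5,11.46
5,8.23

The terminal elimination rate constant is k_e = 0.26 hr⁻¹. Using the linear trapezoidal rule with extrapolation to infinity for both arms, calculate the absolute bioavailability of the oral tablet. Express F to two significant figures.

Trapezoidal AUC_0→9.5 (IV):
  [0→1]: (117.01+90.22)/2 × 1 = 103.615
  [1→7]: (90.22+18.96)/2 × 6 = 327.54
  [7→7.5]: (18.96+16.65)/2 × 0.5 = 8.9025
  [7.5→9.5]: (16.65+9.90)/2 × 2 = 26.55
  Sum = 466.6075 mcg/mL·hr
IV tail: 9.90/0.26 = 38.077; AUC_iv,0→∞ = 466.6075 + 38.077 = 504.6845 mcg/mL·hr
Trapezoidal AUC_0→5 (oral tablet):
  [0→2]: (0.00+13.98)/2 × 2 = 13.98
  [2→2.5]: (13.98+13.46)/2 × 0.5 = 6.86
  [2.5→3]: (13.46+12.54)/2 × 0.5 = 6.5
  [3→3.5]: (12.54+11.46)/2 × 0.5 = 6.0
  [3.5→5]: (11.46+8.23)/2 × 1.5 = 14.7675
  Sum = 48.1075 mcg/mL·hr
oral tablet tail: 8.23/0.26 = 31.654; AUC_ev,0→∞ = 48.1075 + 31.654 = 79.7615 mcg/mL·hr
F = (AUC_ev/D_ev)/(AUC_iv/D_iv) = (79.7615/200)/(504.6845/200) = 0.3988075/2.5234225 = 0.1580

F = 0.16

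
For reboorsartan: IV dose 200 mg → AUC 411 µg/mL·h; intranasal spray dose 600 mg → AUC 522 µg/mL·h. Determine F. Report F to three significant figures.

F = (AUC_ev / D_ev) / (AUC_iv / D_iv)
  = (522/600) / (411/200)
  = 0.87 / 2.055 = 0.4234

F = 0.423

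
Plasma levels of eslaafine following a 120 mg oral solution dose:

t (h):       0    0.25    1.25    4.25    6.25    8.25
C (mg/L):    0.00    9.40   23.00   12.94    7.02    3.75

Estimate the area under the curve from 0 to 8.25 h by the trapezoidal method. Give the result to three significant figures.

AUC = 102 mg/L·h

Trapezoidal AUC_0→8.25:
  [0→0.25]: (0.00+9.40)/2 × 0.25 = 1.175
  [0.25→1.25]: (9.40+23.00)/2 × 1 = 16.2
  [1.25→4.25]: (23.00+12.94)/2 × 3 = 53.91
  [4.25→6.25]: (12.94+7.02)/2 × 2 = 19.96
  [6.25→8.25]: (7.02+3.75)/2 × 2 = 10.77
  Sum = 102.015 mg/L·h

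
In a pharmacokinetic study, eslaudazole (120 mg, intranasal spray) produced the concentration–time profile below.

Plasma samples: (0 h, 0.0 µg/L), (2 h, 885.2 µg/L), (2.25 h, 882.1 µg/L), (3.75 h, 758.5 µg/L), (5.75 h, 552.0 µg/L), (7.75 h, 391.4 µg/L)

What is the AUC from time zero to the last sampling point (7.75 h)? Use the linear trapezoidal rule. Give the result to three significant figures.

AUC = 4590 µg/L·h

Trapezoidal AUC_0→7.75:
  [0→2]: (0.0+885.2)/2 × 2 = 885.2
  [2→2.25]: (885.2+882.1)/2 × 0.25 = 220.9125
  [2.25→3.75]: (882.1+758.5)/2 × 1.5 = 1230.45
  [3.75→5.75]: (758.5+552.0)/2 × 2 = 1310.5
  [5.75→7.75]: (552.0+391.4)/2 × 2 = 943.4
  Sum = 4590.4625 µg/L·h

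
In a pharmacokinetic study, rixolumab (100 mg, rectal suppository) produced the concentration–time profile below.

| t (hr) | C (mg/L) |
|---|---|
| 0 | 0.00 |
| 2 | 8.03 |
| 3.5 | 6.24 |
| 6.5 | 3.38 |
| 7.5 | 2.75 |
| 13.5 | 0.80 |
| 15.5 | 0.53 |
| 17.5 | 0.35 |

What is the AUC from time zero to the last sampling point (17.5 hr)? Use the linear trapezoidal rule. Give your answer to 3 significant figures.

Trapezoidal AUC_0→17.5:
  [0→2]: (0.00+8.03)/2 × 2 = 8.03
  [2→3.5]: (8.03+6.24)/2 × 1.5 = 10.7025
  [3.5→6.5]: (6.24+3.38)/2 × 3 = 14.43
  [6.5→7.5]: (3.38+2.75)/2 × 1 = 3.065
  [7.5→13.5]: (2.75+0.80)/2 × 6 = 10.65
  [13.5→15.5]: (0.80+0.53)/2 × 2 = 1.33
  [15.5→17.5]: (0.53+0.35)/2 × 2 = 0.88
  Sum = 49.0875 mg/L·hr

AUC = 49.1 mg/L·hr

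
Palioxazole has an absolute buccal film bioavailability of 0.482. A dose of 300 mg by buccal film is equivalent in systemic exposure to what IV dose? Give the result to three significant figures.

Systemic exposure from an extravascular dose = F × D_ev, so the equivalent IV dose is F × D_ev.
D_iv = F × D_ev = 0.482 × 300 = 144.6 mg

D_iv = 145 mg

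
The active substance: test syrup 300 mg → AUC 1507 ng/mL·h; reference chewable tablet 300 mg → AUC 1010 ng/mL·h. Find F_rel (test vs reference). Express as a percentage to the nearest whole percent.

F_rel = (AUC_test/D_test) / (AUC_ref/D_ref)
      = (1507/300) / (1010/300)
      = 5.02333 / 3.36667 = 1.4921 = 149.21%

F_rel = 149%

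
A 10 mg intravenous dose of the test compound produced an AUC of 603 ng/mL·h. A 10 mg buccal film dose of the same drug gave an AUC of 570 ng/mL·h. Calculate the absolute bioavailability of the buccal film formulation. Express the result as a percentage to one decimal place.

F = (AUC_ev / D_ev) / (AUC_iv / D_iv)
  = (570/10) / (603/10)
  = 57 / 60.3 = 0.9453
  = 94.53%

F = 94.5%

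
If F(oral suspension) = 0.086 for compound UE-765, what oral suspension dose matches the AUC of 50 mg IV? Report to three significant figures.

D_oral = 581 mg

For equal systemic exposure: F × D_ev = D_iv
D_ev = D_iv / F = 50 / 0.086 = 581.395 mg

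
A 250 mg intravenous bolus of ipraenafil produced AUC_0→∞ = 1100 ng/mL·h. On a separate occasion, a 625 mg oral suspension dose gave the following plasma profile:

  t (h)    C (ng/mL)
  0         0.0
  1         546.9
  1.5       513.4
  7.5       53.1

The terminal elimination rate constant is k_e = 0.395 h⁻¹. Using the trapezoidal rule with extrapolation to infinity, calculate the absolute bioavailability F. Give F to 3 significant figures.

Trapezoidal AUC_0→7.5 (oral suspension):
  [0→1]: (0.0+546.9)/2 × 1 = 273.45
  [1→1.5]: (546.9+513.4)/2 × 0.5 = 265.075
  [1.5→7.5]: (513.4+53.1)/2 × 6 = 1699.5
  Sum = 2238.025 ng/mL·h
Tail: C_last/k_e = 53.1/0.395 = 134.430
AUC_0→∞ (oral suspension) = 2238.025 + 134.430 = 2372.455 ng/mL·h
F = (AUC_ev/D_ev)/(AUC_iv/D_iv) = (2372.455/625)/(1100/250) = 3.795928/4.4 = 0.8627

F = 0.863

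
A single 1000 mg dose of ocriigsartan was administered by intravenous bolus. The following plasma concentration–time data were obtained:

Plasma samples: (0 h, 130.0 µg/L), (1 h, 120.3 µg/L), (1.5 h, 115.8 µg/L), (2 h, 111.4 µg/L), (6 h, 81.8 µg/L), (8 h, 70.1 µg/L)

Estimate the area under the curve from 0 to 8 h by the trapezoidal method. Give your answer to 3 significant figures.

AUC = 779 µg/L·h

Trapezoidal AUC_0→8:
  [0→1]: (130.0+120.3)/2 × 1 = 125.15
  [1→1.5]: (120.3+115.8)/2 × 0.5 = 59.025
  [1.5→2]: (115.8+111.4)/2 × 0.5 = 56.8
  [2→6]: (111.4+81.8)/2 × 4 = 386.4
  [6→8]: (81.8+70.1)/2 × 2 = 151.9
  Sum = 779.275 µg/L·h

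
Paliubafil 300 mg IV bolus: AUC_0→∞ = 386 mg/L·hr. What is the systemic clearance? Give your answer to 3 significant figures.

CL = Dose_iv / AUC_0→∞
   = 300 / 386 = 0.777202 L/hr

CL = 0.777 L/hr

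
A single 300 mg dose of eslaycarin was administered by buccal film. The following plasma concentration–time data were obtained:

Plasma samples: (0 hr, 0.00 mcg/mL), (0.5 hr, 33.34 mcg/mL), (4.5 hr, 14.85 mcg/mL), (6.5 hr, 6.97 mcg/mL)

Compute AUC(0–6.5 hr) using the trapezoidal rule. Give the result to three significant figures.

Trapezoidal AUC_0→6.5:
  [0→0.5]: (0.00+33.34)/2 × 0.5 = 8.335
  [0.5→4.5]: (33.34+14.85)/2 × 4 = 96.38
  [4.5→6.5]: (14.85+6.97)/2 × 2 = 21.82
  Sum = 126.535 mcg/mL·hr

AUC = 127 mcg/mL·hr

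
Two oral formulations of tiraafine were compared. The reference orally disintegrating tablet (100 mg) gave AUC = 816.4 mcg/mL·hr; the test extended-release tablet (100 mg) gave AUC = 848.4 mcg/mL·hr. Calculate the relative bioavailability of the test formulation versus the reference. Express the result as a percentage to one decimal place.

F_rel = 103.9%

F_rel = (AUC_test/D_test) / (AUC_ref/D_ref)
      = (848.4/100) / (816.4/100)
      = 8.484 / 8.164 = 1.0392 = 103.92%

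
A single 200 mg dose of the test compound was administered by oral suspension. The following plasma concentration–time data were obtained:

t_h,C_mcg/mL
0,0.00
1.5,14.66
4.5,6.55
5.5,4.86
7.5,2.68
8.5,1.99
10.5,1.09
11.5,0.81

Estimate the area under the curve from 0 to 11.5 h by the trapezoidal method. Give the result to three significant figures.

AUC = 62.4 mcg/mL·h

Trapezoidal AUC_0→11.5:
  [0→1.5]: (0.00+14.66)/2 × 1.5 = 10.995
  [1.5→4.5]: (14.66+6.55)/2 × 3 = 31.815
  [4.5→5.5]: (6.55+4.86)/2 × 1 = 5.705
  [5.5→7.5]: (4.86+2.68)/2 × 2 = 7.54
  [7.5→8.5]: (2.68+1.99)/2 × 1 = 2.335
  [8.5→10.5]: (1.99+1.09)/2 × 2 = 3.08
  [10.5→11.5]: (1.09+0.81)/2 × 1 = 0.95
  Sum = 62.42 mcg/mL·h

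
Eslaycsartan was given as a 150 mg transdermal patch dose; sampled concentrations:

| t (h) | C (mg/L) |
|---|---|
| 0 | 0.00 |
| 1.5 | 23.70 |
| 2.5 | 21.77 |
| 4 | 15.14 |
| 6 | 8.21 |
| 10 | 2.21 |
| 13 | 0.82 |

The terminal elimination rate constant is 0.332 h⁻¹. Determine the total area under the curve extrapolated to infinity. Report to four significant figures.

AUC = 119.4 mg/L·h

Trapezoidal AUC_0→13:
  [0→1.5]: (0.00+23.70)/2 × 1.5 = 17.775
  [1.5→2.5]: (23.70+21.77)/2 × 1 = 22.735
  [2.5→4]: (21.77+15.14)/2 × 1.5 = 27.6825
  [4→6]: (15.14+8.21)/2 × 2 = 23.35
  [6→10]: (8.21+2.21)/2 × 4 = 20.84
  [10→13]: (2.21+0.82)/2 × 3 = 4.545
  Sum = 116.9275 mg/L·h
Extrapolated tail: C_last / k_e = 0.82 / 0.332 = 2.470
AUC_0→∞ = 116.9275 + 2.470 = 119.3975 mg/L·h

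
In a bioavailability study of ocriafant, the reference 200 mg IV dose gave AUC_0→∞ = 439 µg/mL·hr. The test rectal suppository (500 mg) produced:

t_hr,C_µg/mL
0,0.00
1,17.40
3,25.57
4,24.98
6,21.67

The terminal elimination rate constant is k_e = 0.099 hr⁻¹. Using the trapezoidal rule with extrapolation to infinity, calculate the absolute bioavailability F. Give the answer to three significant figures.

F = 0.312

Trapezoidal AUC_0→6 (rectal suppository):
  [0→1]: (0.00+17.40)/2 × 1 = 8.7
  [1→3]: (17.40+25.57)/2 × 2 = 42.97
  [3→4]: (25.57+24.98)/2 × 1 = 25.275
  [4→6]: (24.98+21.67)/2 × 2 = 46.65
  Sum = 123.595 µg/mL·hr
Tail: C_last/k_e = 21.67/0.099 = 218.889
AUC_0→∞ (rectal suppository) = 123.595 + 218.889 = 342.484 µg/mL·hr
F = (AUC_ev/D_ev)/(AUC_iv/D_iv) = (342.484/500)/(439/200) = 0.684968/2.195 = 0.3121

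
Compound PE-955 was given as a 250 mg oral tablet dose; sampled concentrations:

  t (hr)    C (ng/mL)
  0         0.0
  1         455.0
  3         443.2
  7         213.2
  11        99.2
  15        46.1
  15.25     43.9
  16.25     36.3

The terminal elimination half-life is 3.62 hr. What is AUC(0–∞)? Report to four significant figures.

Trapezoidal AUC_0→16.25:
  [0→1]: (0.0+455.0)/2 × 1 = 227.5
  [1→3]: (455.0+443.2)/2 × 2 = 898.2
  [3→7]: (443.2+213.2)/2 × 4 = 1312.8
  [7→11]: (213.2+99.2)/2 × 4 = 624.8
  [11→15]: (99.2+46.1)/2 × 4 = 290.6
  [15→15.25]: (46.1+43.9)/2 × 0.25 = 11.25
  [15.25→16.25]: (43.9+36.3)/2 × 1 = 40.1
  Sum = 3405.25 ng/mL·hr
k_e = ln2 / t½ = 0.693147 / 3.62 = 0.1915 hr^-1
Extrapolated tail: C_last / k_e = 36.3 / 0.1915 = 189.556
AUC_0→∞ = 3405.25 + 189.556 = 3594.806 ng/mL·hr

AUC = 3595 ng/mL·hr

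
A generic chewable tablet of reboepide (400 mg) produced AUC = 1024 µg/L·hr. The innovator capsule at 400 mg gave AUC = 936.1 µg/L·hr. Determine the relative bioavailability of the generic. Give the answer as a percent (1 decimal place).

F_rel = 109.4%

F_rel = (AUC_test/D_test) / (AUC_ref/D_ref)
      = (1024/400) / (936.1/400)
      = 2.56 / 2.34025 = 1.0939 = 109.39%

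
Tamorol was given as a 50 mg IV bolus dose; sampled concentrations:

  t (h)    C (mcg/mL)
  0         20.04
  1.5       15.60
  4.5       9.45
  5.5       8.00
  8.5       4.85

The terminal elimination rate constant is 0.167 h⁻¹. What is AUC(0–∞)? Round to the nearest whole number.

AUC = 121 mcg/mL·h

Trapezoidal AUC_0→8.5:
  [0→1.5]: (20.04+15.60)/2 × 1.5 = 26.73
  [1.5→4.5]: (15.60+9.45)/2 × 3 = 37.575
  [4.5→5.5]: (9.45+8.00)/2 × 1 = 8.725
  [5.5→8.5]: (8.00+4.85)/2 × 3 = 19.275
  Sum = 92.305 mcg/mL·h
Extrapolated tail: C_last / k_e = 4.85 / 0.167 = 29.042
AUC_0→∞ = 92.305 + 29.042 = 121.347 mcg/mL·h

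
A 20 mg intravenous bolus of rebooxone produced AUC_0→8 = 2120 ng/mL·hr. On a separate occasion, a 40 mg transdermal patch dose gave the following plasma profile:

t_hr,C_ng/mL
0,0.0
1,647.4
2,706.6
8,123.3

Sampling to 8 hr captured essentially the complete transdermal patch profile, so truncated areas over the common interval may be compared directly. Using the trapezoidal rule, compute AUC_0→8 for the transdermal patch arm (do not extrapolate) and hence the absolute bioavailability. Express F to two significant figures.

F = 0.82

Trapezoidal AUC_0→8 (transdermal patch):
  [0→1]: (0.0+647.4)/2 × 1 = 323.7
  [1→2]: (647.4+706.6)/2 × 1 = 677.0
  [2→8]: (706.6+123.3)/2 × 6 = 2489.7
  Sum = 3490.4 ng/mL·hr
F = (AUC_ev/D_ev)/(AUC_iv/D_iv) = (3490.4/40)/(2120/20) = 87.26/106 = 0.8232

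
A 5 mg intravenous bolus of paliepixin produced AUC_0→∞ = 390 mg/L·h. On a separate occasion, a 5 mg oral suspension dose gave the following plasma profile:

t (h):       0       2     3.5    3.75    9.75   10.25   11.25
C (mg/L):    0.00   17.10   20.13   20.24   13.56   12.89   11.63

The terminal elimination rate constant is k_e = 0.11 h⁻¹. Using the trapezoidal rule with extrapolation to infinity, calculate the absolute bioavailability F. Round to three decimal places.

Trapezoidal AUC_0→11.25 (oral suspension):
  [0→2]: (0.00+17.10)/2 × 2 = 17.1
  [2→3.5]: (17.10+20.13)/2 × 1.5 = 27.9225
  [3.5→3.75]: (20.13+20.24)/2 × 0.25 = 5.04625
  [3.75→9.75]: (20.24+13.56)/2 × 6 = 101.4
  [9.75→10.25]: (13.56+12.89)/2 × 0.5 = 6.6125
  [10.25→11.25]: (12.89+11.63)/2 × 1 = 12.26
  Sum = 170.34125 mg/L·h
Tail: C_last/k_e = 11.63/0.11 = 105.727
AUC_0→∞ (oral suspension) = 170.34125 + 105.727 = 276.06825 mg/L·h
F = (AUC_ev/D_ev)/(AUC_iv/D_iv) = (276.06825/5)/(390/5) = 55.21365/78 = 0.7079

F = 0.708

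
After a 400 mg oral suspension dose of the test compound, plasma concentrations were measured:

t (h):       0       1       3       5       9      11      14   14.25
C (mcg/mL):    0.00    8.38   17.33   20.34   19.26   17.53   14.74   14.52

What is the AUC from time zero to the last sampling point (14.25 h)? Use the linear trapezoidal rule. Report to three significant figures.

Trapezoidal AUC_0→14.25:
  [0→1]: (0.00+8.38)/2 × 1 = 4.19
  [1→3]: (8.38+17.33)/2 × 2 = 25.71
  [3→5]: (17.33+20.34)/2 × 2 = 37.67
  [5→9]: (20.34+19.26)/2 × 4 = 79.2
  [9→11]: (19.26+17.53)/2 × 2 = 36.79
  [11→14]: (17.53+14.74)/2 × 3 = 48.405
  [14→14.25]: (14.74+14.52)/2 × 0.25 = 3.6575
  Sum = 235.6225 mcg/mL·h

AUC = 236 mcg/mL·h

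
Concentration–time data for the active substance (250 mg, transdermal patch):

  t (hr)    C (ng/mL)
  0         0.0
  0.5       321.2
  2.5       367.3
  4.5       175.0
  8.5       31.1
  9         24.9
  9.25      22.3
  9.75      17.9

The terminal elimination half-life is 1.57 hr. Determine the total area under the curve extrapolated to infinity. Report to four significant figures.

Trapezoidal AUC_0→9.75:
  [0→0.5]: (0.0+321.2)/2 × 0.5 = 80.3
  [0.5→2.5]: (321.2+367.3)/2 × 2 = 688.5
  [2.5→4.5]: (367.3+175.0)/2 × 2 = 542.3
  [4.5→8.5]: (175.0+31.1)/2 × 4 = 412.2
  [8.5→9]: (31.1+24.9)/2 × 0.5 = 14.0
  [9→9.25]: (24.9+22.3)/2 × 0.25 = 5.9
  [9.25→9.75]: (22.3+17.9)/2 × 0.5 = 10.05
  Sum = 1753.25 ng/mL·hr
k_e = ln2 / t½ = 0.693147 / 1.57 = 0.4415 hr^-1
Extrapolated tail: C_last / k_e = 17.9 / 0.4415 = 40.544
AUC_0→∞ = 1753.25 + 40.544 = 1793.794 ng/mL·hr

AUC = 1794 ng/mL·hr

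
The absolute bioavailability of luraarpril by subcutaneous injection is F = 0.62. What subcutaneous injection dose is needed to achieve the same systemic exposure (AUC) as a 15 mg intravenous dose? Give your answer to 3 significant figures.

For equal systemic exposure: F × D_ev = D_iv
D_ev = D_iv / F = 15 / 0.62 = 24.1935 mg

D_subcutaneous = 24.2 mg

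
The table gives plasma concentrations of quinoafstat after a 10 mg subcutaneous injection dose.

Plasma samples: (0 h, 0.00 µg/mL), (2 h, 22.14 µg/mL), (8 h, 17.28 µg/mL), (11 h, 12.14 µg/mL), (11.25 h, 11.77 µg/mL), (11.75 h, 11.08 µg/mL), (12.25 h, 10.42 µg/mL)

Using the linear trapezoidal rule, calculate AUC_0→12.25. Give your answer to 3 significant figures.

AUC = 199 µg/mL·h

Trapezoidal AUC_0→12.25:
  [0→2]: (0.00+22.14)/2 × 2 = 22.14
  [2→8]: (22.14+17.28)/2 × 6 = 118.26
  [8→11]: (17.28+12.14)/2 × 3 = 44.13
  [11→11.25]: (12.14+11.77)/2 × 0.25 = 2.98875
  [11.25→11.75]: (11.77+11.08)/2 × 0.5 = 5.7125
  [11.75→12.25]: (11.08+10.42)/2 × 0.5 = 5.375
  Sum = 198.60625 µg/mL·h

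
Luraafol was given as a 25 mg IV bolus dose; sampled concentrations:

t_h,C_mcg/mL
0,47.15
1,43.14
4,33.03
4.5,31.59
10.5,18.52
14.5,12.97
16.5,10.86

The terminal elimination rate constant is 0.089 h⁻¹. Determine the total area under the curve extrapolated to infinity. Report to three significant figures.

AUC = 535 mcg/mL·h

Trapezoidal AUC_0→16.5:
  [0→1]: (47.15+43.14)/2 × 1 = 45.145
  [1→4]: (43.14+33.03)/2 × 3 = 114.255
  [4→4.5]: (33.03+31.59)/2 × 0.5 = 16.155
  [4.5→10.5]: (31.59+18.52)/2 × 6 = 150.33
  [10.5→14.5]: (18.52+12.97)/2 × 4 = 62.98
  [14.5→16.5]: (12.97+10.86)/2 × 2 = 23.83
  Sum = 412.695 mcg/mL·h
Extrapolated tail: C_last / k_e = 10.86 / 0.089 = 122.022
AUC_0→∞ = 412.695 + 122.022 = 534.717 mcg/mL·h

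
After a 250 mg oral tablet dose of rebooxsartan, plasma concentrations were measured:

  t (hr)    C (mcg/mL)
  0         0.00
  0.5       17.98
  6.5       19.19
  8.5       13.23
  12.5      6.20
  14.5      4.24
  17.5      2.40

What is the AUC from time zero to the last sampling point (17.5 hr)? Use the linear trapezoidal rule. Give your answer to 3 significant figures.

Trapezoidal AUC_0→17.5:
  [0→0.5]: (0.00+17.98)/2 × 0.5 = 4.495
  [0.5→6.5]: (17.98+19.19)/2 × 6 = 111.51
  [6.5→8.5]: (19.19+13.23)/2 × 2 = 32.42
  [8.5→12.5]: (13.23+6.20)/2 × 4 = 38.86
  [12.5→14.5]: (6.20+4.24)/2 × 2 = 10.44
  [14.5→17.5]: (4.24+2.40)/2 × 3 = 9.96
  Sum = 207.685 mcg/mL·hr

AUC = 208 mcg/mL·hr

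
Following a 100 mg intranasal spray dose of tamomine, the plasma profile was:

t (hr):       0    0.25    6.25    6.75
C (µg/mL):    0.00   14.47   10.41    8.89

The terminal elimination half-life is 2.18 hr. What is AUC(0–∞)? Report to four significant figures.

Trapezoidal AUC_0→6.75:
  [0→0.25]: (0.00+14.47)/2 × 0.25 = 1.80875
  [0.25→6.25]: (14.47+10.41)/2 × 6 = 74.64
  [6.25→6.75]: (10.41+8.89)/2 × 0.5 = 4.825
  Sum = 81.27375 µg/mL·hr
k_e = ln2 / t½ = 0.693147 / 2.18 = 0.3180 hr^-1
Extrapolated tail: C_last / k_e = 8.89 / 0.318 = 27.956
AUC_0→∞ = 81.27375 + 27.956 = 109.22975 µg/mL·hr

AUC = 109.2 µg/mL·hr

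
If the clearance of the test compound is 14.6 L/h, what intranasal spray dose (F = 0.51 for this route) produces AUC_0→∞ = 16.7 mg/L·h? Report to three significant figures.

Dose = CL × AUC_0→∞ / F
     = 14.6 × 16.7 / 0.51 = 478.078 mg

Dose = 478 mg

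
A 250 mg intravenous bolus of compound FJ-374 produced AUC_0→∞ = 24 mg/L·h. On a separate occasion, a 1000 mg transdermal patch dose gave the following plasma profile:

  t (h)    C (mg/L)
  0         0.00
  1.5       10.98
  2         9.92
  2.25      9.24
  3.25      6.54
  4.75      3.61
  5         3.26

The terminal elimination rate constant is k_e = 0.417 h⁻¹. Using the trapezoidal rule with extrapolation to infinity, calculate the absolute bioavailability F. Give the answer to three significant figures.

Trapezoidal AUC_0→5 (transdermal patch):
  [0→1.5]: (0.00+10.98)/2 × 1.5 = 8.235
  [1.5→2]: (10.98+9.92)/2 × 0.5 = 5.225
  [2→2.25]: (9.92+9.24)/2 × 0.25 = 2.395
  [2.25→3.25]: (9.24+6.54)/2 × 1 = 7.89
  [3.25→4.75]: (6.54+3.61)/2 × 1.5 = 7.6125
  [4.75→5]: (3.61+3.26)/2 × 0.25 = 0.85875
  Sum = 32.21625 mg/L·h
Tail: C_last/k_e = 3.26/0.417 = 7.818
AUC_0→∞ (transdermal patch) = 32.21625 + 7.818 = 40.03425 mg/L·h
F = (AUC_ev/D_ev)/(AUC_iv/D_iv) = (40.03425/1000)/(24/250) = 0.04003425/0.096 = 0.4170

F = 0.417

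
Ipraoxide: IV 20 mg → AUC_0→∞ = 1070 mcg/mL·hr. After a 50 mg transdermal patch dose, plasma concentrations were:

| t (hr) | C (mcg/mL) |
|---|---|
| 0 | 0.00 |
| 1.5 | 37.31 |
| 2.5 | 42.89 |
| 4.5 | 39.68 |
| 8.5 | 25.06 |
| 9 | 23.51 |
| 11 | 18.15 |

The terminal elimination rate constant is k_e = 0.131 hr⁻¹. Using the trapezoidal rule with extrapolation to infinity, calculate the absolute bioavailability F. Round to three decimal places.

Trapezoidal AUC_0→11 (transdermal patch):
  [0→1.5]: (0.00+37.31)/2 × 1.5 = 27.9825
  [1.5→2.5]: (37.31+42.89)/2 × 1 = 40.1
  [2.5→4.5]: (42.89+39.68)/2 × 2 = 82.57
  [4.5→8.5]: (39.68+25.06)/2 × 4 = 129.48
  [8.5→9]: (25.06+23.51)/2 × 0.5 = 12.1425
  [9→11]: (23.51+18.15)/2 × 2 = 41.66
  Sum = 333.935 mcg/mL·hr
Tail: C_last/k_e = 18.15/0.131 = 138.550
AUC_0→∞ (transdermal patch) = 333.935 + 138.550 = 472.485 mcg/mL·hr
F = (AUC_ev/D_ev)/(AUC_iv/D_iv) = (472.485/50)/(1070/20) = 9.4497/53.5 = 0.1766

F = 0.177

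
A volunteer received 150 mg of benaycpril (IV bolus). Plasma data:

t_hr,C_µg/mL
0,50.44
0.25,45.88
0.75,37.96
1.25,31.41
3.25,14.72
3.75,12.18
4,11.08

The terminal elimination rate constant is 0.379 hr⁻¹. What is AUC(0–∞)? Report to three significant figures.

Trapezoidal AUC_0→4:
  [0→0.25]: (50.44+45.88)/2 × 0.25 = 12.04
  [0.25→0.75]: (45.88+37.96)/2 × 0.5 = 20.96
  [0.75→1.25]: (37.96+31.41)/2 × 0.5 = 17.3425
  [1.25→3.25]: (31.41+14.72)/2 × 2 = 46.13
  [3.25→3.75]: (14.72+12.18)/2 × 0.5 = 6.725
  [3.75→4]: (12.18+11.08)/2 × 0.25 = 2.9075
  Sum = 106.105 µg/mL·hr
Extrapolated tail: C_last / k_e = 11.08 / 0.379 = 29.235
AUC_0→∞ = 106.105 + 29.235 = 135.34 µg/mL·hr

AUC = 135 µg/mL·hr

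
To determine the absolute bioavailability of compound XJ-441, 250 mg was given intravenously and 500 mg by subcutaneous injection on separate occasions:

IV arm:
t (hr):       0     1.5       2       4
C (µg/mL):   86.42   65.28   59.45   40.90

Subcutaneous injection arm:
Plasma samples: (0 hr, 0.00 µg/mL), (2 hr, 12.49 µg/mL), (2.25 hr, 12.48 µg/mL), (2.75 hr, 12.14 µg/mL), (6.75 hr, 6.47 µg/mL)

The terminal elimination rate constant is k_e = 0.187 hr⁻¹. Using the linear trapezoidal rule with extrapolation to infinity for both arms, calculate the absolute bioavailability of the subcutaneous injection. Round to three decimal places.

Trapezoidal AUC_0→4 (IV):
  [0→1.5]: (86.42+65.28)/2 × 1.5 = 113.775
  [1.5→2]: (65.28+59.45)/2 × 0.5 = 31.1825
  [2→4]: (59.45+40.90)/2 × 2 = 100.35
  Sum = 245.3075 µg/mL·hr
IV tail: 40.90/0.187 = 218.717; AUC_iv,0→∞ = 245.3075 + 218.717 = 464.0245 µg/mL·hr
Trapezoidal AUC_0→6.75 (subcutaneous injection):
  [0→2]: (0.00+12.49)/2 × 2 = 12.49
  [2→2.25]: (12.49+12.48)/2 × 0.25 = 3.12125
  [2.25→2.75]: (12.48+12.14)/2 × 0.5 = 6.155
  [2.75→6.75]: (12.14+6.47)/2 × 4 = 37.22
  Sum = 58.98625 µg/mL·hr
subcutaneous injection tail: 6.47/0.187 = 34.599; AUC_ev,0→∞ = 58.98625 + 34.599 = 93.58525 µg/mL·hr
F = (AUC_ev/D_ev)/(AUC_iv/D_iv) = (93.58525/500)/(464.0245/250) = 0.1871705/1.856098 = 0.1008

F = 0.101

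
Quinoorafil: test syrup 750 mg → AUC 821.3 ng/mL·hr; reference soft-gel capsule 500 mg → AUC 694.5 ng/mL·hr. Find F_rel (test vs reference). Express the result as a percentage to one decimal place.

F_rel = 78.8%

F_rel = (AUC_test/D_test) / (AUC_ref/D_ref)
      = (821.3/750) / (694.5/500)
      = 1.09507 / 1.389 = 0.7884 = 78.84%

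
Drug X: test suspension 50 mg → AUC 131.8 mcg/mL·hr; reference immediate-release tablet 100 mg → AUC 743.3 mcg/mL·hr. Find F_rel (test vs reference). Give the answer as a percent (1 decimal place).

F_rel = (AUC_test/D_test) / (AUC_ref/D_ref)
      = (131.8/50) / (743.3/100)
      = 2.636 / 7.433 = 0.3546 = 35.46%

F_rel = 35.5%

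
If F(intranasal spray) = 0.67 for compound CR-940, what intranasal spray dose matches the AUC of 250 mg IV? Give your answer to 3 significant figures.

For equal systemic exposure: F × D_ev = D_iv
D_ev = D_iv / F = 250 / 0.67 = 373.134 mg

D_intranasal = 373 mg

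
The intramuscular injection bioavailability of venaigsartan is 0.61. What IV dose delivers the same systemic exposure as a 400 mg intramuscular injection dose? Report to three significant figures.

Systemic exposure from an extravascular dose = F × D_ev, so the equivalent IV dose is F × D_ev.
D_iv = F × D_ev = 0.61 × 400 = 244 mg

D_iv = 244 mg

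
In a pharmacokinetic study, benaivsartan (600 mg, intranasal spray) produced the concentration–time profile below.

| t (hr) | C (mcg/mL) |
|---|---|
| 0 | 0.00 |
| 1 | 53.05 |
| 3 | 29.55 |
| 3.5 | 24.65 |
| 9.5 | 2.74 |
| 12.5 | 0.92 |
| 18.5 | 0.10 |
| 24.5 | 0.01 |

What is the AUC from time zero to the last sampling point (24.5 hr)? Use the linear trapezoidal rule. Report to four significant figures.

Trapezoidal AUC_0→24.5:
  [0→1]: (0.00+53.05)/2 × 1 = 26.525
  [1→3]: (53.05+29.55)/2 × 2 = 82.6
  [3→3.5]: (29.55+24.65)/2 × 0.5 = 13.55
  [3.5→9.5]: (24.65+2.74)/2 × 6 = 82.17
  [9.5→12.5]: (2.74+0.92)/2 × 3 = 5.49
  [12.5→18.5]: (0.92+0.10)/2 × 6 = 3.06
  [18.5→24.5]: (0.10+0.01)/2 × 6 = 0.33
  Sum = 213.725 mcg/mL·hr

AUC = 213.7 mcg/mL·hr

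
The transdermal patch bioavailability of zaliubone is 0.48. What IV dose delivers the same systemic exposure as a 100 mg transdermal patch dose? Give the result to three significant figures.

Systemic exposure from an extravascular dose = F × D_ev, so the equivalent IV dose is F × D_ev.
D_iv = F × D_ev = 0.48 × 100 = 48 mg

D_iv = 48.0 mg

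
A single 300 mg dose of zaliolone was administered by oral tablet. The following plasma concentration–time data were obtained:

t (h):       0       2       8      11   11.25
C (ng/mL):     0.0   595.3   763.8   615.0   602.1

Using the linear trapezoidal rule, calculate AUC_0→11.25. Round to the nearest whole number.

Trapezoidal AUC_0→11.25:
  [0→2]: (0.0+595.3)/2 × 2 = 595.3
  [2→8]: (595.3+763.8)/2 × 6 = 4077.3
  [8→11]: (763.8+615.0)/2 × 3 = 2068.2
  [11→11.25]: (615.0+602.1)/2 × 0.25 = 152.1375
  Sum = 6892.9375 ng/mL·h

AUC = 6893 ng/mL·h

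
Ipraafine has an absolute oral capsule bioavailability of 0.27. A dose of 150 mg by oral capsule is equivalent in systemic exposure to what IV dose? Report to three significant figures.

D_iv = 40.5 mg

Systemic exposure from an extravascular dose = F × D_ev, so the equivalent IV dose is F × D_ev.
D_iv = F × D_ev = 0.27 × 150 = 40.5 mg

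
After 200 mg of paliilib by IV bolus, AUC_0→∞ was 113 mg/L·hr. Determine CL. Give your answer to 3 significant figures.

CL = Dose_iv / AUC_0→∞
   = 200 / 113 = 1.76991 L/hr

CL = 1.77 L/hr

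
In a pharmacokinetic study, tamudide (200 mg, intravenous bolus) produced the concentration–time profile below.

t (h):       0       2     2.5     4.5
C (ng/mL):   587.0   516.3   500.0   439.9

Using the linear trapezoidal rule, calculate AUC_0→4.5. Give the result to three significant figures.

AUC = 2300 ng/mL·h

Trapezoidal AUC_0→4.5:
  [0→2]: (587.0+516.3)/2 × 2 = 1103.3
  [2→2.5]: (516.3+500.0)/2 × 0.5 = 254.075
  [2.5→4.5]: (500.0+439.9)/2 × 2 = 939.9
  Sum = 2297.275 ng/mL·h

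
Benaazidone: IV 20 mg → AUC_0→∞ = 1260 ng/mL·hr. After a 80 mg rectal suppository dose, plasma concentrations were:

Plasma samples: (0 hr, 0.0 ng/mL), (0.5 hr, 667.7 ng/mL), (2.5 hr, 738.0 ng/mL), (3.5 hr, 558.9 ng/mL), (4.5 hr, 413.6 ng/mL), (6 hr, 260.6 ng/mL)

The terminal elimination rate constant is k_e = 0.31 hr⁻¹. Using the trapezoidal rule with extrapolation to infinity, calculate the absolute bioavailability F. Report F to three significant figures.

F = 0.804

Trapezoidal AUC_0→6 (rectal suppository):
  [0→0.5]: (0.0+667.7)/2 × 0.5 = 166.925
  [0.5→2.5]: (667.7+738.0)/2 × 2 = 1405.7
  [2.5→3.5]: (738.0+558.9)/2 × 1 = 648.45
  [3.5→4.5]: (558.9+413.6)/2 × 1 = 486.25
  [4.5→6]: (413.6+260.6)/2 × 1.5 = 505.65
  Sum = 3212.975 ng/mL·hr
Tail: C_last/k_e = 260.6/0.31 = 840.645
AUC_0→∞ (rectal suppository) = 3212.975 + 840.645 = 4053.62 ng/mL·hr
F = (AUC_ev/D_ev)/(AUC_iv/D_iv) = (4053.62/80)/(1260/20) = 50.67025/63 = 0.8043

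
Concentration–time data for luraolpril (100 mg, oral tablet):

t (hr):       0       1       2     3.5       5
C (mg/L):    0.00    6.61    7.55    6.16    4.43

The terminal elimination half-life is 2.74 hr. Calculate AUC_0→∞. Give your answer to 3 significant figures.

Trapezoidal AUC_0→5:
  [0→1]: (0.00+6.61)/2 × 1 = 3.305
  [1→2]: (6.61+7.55)/2 × 1 = 7.08
  [2→3.5]: (7.55+6.16)/2 × 1.5 = 10.2825
  [3.5→5]: (6.16+4.43)/2 × 1.5 = 7.9425
  Sum = 28.61 mg/L·hr
k_e = ln2 / t½ = 0.693147 / 2.74 = 0.2530 hr^-1
Extrapolated tail: C_last / k_e = 4.43 / 0.253 = 17.510
AUC_0→∞ = 28.61 + 17.510 = 46.12 mg/L·hr

AUC = 46.1 mg/L·hr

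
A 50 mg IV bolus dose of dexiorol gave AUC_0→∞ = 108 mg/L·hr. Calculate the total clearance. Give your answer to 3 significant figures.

CL = 0.463 L/hr

CL = Dose_iv / AUC_0→∞
   = 50 / 108 = 0.462963 L/hr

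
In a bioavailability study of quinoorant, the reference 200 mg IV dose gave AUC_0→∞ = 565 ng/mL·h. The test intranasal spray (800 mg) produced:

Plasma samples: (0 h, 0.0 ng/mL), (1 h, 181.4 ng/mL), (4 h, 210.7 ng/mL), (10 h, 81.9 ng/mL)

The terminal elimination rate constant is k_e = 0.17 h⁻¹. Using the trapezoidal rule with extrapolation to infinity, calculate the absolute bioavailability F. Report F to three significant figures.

F = 0.902

Trapezoidal AUC_0→10 (intranasal spray):
  [0→1]: (0.0+181.4)/2 × 1 = 90.7
  [1→4]: (181.4+210.7)/2 × 3 = 588.15
  [4→10]: (210.7+81.9)/2 × 6 = 877.8
  Sum = 1556.65 ng/mL·h
Tail: C_last/k_e = 81.9/0.17 = 481.765
AUC_0→∞ (intranasal spray) = 1556.65 + 481.765 = 2038.415 ng/mL·h
F = (AUC_ev/D_ev)/(AUC_iv/D_iv) = (2038.415/800)/(565/200) = 2.54802/2.825 = 0.9020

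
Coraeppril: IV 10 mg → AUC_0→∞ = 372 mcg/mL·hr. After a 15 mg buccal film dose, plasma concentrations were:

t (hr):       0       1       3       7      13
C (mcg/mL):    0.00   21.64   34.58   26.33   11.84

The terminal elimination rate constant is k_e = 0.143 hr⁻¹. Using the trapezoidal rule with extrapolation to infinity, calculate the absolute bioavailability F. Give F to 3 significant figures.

F = 0.692

Trapezoidal AUC_0→13 (buccal film):
  [0→1]: (0.00+21.64)/2 × 1 = 10.82
  [1→3]: (21.64+34.58)/2 × 2 = 56.22
  [3→7]: (34.58+26.33)/2 × 4 = 121.82
  [7→13]: (26.33+11.84)/2 × 6 = 114.51
  Sum = 303.37 mcg/mL·hr
Tail: C_last/k_e = 11.84/0.143 = 82.797
AUC_0→∞ (buccal film) = 303.37 + 82.797 = 386.167 mcg/mL·hr
F = (AUC_ev/D_ev)/(AUC_iv/D_iv) = (386.167/15)/(372/10) = 25.7445/37.2 = 0.6921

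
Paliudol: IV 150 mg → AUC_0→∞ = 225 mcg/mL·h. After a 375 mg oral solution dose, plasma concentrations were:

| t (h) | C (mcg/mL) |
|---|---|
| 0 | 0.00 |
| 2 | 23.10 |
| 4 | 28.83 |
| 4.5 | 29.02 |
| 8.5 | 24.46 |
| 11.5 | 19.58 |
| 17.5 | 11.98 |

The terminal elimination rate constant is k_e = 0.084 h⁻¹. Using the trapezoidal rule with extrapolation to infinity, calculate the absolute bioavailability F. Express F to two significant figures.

F = 0.89

Trapezoidal AUC_0→17.5 (oral solution):
  [0→2]: (0.00+23.10)/2 × 2 = 23.1
  [2→4]: (23.10+28.83)/2 × 2 = 51.93
  [4→4.5]: (28.83+29.02)/2 × 0.5 = 14.4625
  [4.5→8.5]: (29.02+24.46)/2 × 4 = 106.96
  [8.5→11.5]: (24.46+19.58)/2 × 3 = 66.06
  [11.5→17.5]: (19.58+11.98)/2 × 6 = 94.68
  Sum = 357.1925 mcg/mL·h
Tail: C_last/k_e = 11.98/0.084 = 142.619
AUC_0→∞ (oral solution) = 357.1925 + 142.619 = 499.8115 mcg/mL·h
F = (AUC_ev/D_ev)/(AUC_iv/D_iv) = (499.8115/375)/(225/150) = 1.33283/1.5 = 0.8886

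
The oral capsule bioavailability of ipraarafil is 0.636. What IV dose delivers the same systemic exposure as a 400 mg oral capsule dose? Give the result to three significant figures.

Systemic exposure from an extravascular dose = F × D_ev, so the equivalent IV dose is F × D_ev.
D_iv = F × D_ev = 0.636 × 400 = 254.4 mg

D_iv = 254 mg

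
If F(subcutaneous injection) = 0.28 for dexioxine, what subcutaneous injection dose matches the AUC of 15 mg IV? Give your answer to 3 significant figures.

D_subcutaneous = 53.6 mg

For equal systemic exposure: F × D_ev = D_iv
D_ev = D_iv / F = 15 / 0.28 = 53.5714 mg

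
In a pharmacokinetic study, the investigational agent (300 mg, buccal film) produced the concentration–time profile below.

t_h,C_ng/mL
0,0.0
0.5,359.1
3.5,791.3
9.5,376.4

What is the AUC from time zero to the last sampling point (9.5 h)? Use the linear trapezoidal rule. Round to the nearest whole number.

Trapezoidal AUC_0→9.5:
  [0→0.5]: (0.0+359.1)/2 × 0.5 = 89.775
  [0.5→3.5]: (359.1+791.3)/2 × 3 = 1725.6
  [3.5→9.5]: (791.3+376.4)/2 × 6 = 3503.1
  Sum = 5318.475 ng/mL·h

AUC = 5318 ng/mL·h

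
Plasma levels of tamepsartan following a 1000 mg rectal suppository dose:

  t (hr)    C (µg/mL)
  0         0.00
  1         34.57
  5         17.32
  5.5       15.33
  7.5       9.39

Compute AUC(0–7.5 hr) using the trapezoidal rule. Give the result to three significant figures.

Trapezoidal AUC_0→7.5:
  [0→1]: (0.00+34.57)/2 × 1 = 17.285
  [1→5]: (34.57+17.32)/2 × 4 = 103.78
  [5→5.5]: (17.32+15.33)/2 × 0.5 = 8.1625
  [5.5→7.5]: (15.33+9.39)/2 × 2 = 24.72
  Sum = 153.9475 µg/mL·hr

AUC = 154 µg/mL·hr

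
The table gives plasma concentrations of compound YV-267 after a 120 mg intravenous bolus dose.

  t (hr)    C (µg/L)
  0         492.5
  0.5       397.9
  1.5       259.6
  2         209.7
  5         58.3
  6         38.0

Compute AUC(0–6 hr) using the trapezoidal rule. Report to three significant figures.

AUC = 1120 µg/L·hr

Trapezoidal AUC_0→6:
  [0→0.5]: (492.5+397.9)/2 × 0.5 = 222.6
  [0.5→1.5]: (397.9+259.6)/2 × 1 = 328.75
  [1.5→2]: (259.6+209.7)/2 × 0.5 = 117.325
  [2→5]: (209.7+58.3)/2 × 3 = 402.0
  [5→6]: (58.3+38.0)/2 × 1 = 48.15
  Sum = 1118.825 µg/L·hr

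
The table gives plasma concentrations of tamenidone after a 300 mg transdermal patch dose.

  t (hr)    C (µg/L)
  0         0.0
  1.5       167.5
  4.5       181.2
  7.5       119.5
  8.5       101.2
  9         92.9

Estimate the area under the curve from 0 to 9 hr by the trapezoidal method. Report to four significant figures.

Trapezoidal AUC_0→9:
  [0→1.5]: (0.0+167.5)/2 × 1.5 = 125.625
  [1.5→4.5]: (167.5+181.2)/2 × 3 = 523.05
  [4.5→7.5]: (181.2+119.5)/2 × 3 = 451.05
  [7.5→8.5]: (119.5+101.2)/2 × 1 = 110.35
  [8.5→9]: (101.2+92.9)/2 × 0.5 = 48.525
  Sum = 1258.6 µg/L·hr

AUC = 1259 µg/L·hr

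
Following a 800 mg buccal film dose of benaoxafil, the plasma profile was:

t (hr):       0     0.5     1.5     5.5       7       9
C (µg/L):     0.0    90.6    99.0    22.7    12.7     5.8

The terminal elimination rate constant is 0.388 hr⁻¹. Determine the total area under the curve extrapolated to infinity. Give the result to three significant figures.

Trapezoidal AUC_0→9:
  [0→0.5]: (0.0+90.6)/2 × 0.5 = 22.65
  [0.5→1.5]: (90.6+99.0)/2 × 1 = 94.8
  [1.5→5.5]: (99.0+22.7)/2 × 4 = 243.4
  [5.5→7]: (22.7+12.7)/2 × 1.5 = 26.55
  [7→9]: (12.7+5.8)/2 × 2 = 18.5
  Sum = 405.9 µg/L·hr
Extrapolated tail: C_last / k_e = 5.8 / 0.388 = 14.948
AUC_0→∞ = 405.9 + 14.948 = 420.848 µg/L·hr

AUC = 421 µg/L·hr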